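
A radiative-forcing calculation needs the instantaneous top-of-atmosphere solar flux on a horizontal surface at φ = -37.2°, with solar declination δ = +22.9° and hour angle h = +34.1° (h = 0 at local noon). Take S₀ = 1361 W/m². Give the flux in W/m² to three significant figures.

507 W/m²

cos θ_z = sin φ sin δ + cos φ cos δ cos h = -0.235264 + 0.607591 = 0.372327.
Flux = S₀ · cos θ_z = 1361 × 0.372327 = 506.7 W/m².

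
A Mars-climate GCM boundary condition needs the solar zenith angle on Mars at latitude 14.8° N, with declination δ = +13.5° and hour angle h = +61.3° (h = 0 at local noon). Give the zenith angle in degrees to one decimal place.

θ_z = 59.3°

cos θ_z = sin φ sin δ + cos φ cos δ cos h = 0.059633 + 0.451463 = 0.511096.
θ_z = arccos(0.511096) = 59.3°.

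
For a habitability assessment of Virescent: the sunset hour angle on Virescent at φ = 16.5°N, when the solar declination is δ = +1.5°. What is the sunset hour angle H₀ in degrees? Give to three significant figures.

H₀ = 90.4°

cos H₀ = −tan φ · tan δ = −tan(+16.5°) × tan(+1.500°) = -0.0078, so H₀ = 1.5786 rad = 90.44°.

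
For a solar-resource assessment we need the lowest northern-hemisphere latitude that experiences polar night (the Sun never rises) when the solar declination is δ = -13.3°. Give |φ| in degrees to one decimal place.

|φ| = 76.7°

Polar night requires cos H₀ = −tan φ tan δ ≥ 1, i.e. tan φ tan δ ≤ −1.
The boundary is |tan φ| · |tan δ| = 1, so |φ| = 90° − |δ| = 90° − 13.3° = 76.7° in the northern hemisphere.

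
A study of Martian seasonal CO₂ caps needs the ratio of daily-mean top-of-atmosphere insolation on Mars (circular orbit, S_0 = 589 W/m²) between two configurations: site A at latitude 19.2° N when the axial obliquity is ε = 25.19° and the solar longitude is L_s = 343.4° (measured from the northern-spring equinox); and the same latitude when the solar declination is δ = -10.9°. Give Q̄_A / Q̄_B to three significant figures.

— Configuration A (ϕ=+19.2°):
Solar declination: sin δ = sin ε · sin L_s = sin 25.19° × sin 343.4° = -0.12160, so δ = -6.984°.
cos h₀ = −tan(+19.2°) tan(-6.984°) = 0.0427, h₀ = 1.5281 rad.
Bracket: h₀ sin ϕ sin δ + cos ϕ cos δ sin h₀ = 1.5281×0.32887×-0.12160 + 0.94438×0.99258×0.99909 = -0.061110 + 0.936520 = 0.875410.
Q̄ = (S_0/π) × [bracket] = (589/π) × 0.875410 = 164.13 W/m².
— Configuration B (ϕ=+19.2°):
cos h₀ = −tan(+19.2°) tan(-10.900°) = 0.0671, h₀ = 1.5037 rad.
Bracket: h₀ sin ϕ sin δ + cos ϕ cos δ sin h₀ = 1.5037×0.32887×-0.18910 + 0.94438×0.98196×0.99775 = -0.093514 + 0.925257 = 0.831743.
Q̄ = (S_0/π) × [bracket] = (589/π) × 0.831743 = 155.94 W/m².
Ratio Q̄_A / Q̄_B = 164.13 / 155.94 = 1.053.

Q̄_A / Q̄_B ≈ 1.05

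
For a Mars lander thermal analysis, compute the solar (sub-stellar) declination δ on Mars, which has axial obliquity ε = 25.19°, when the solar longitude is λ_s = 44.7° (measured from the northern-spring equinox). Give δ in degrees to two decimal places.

sin δ = sin ε · sin λ_s = sin 25.19° × sin 44.7° = 0.299380.
δ = arcsin(0.299380) = +17.42°.

δ = +17.42°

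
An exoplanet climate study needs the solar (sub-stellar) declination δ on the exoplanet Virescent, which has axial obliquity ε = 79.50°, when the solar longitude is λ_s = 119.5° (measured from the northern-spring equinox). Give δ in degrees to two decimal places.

δ = +58.85°

sin δ = sin ε · sin λ_s = sin 79.50° × sin 119.5° = 0.855782.
δ = arcsin(0.855782) = +58.85°.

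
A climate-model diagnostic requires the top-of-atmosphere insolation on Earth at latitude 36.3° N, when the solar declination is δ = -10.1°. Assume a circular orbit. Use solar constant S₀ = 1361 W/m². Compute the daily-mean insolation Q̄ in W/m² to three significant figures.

cos H₀ = −tan(+36.3°) tan(-10.100°) = 0.1308, H₀ = 1.4396 rad.
Bracket: H₀ sin φ sin δ + cos φ cos δ sin H₀ = 1.4396×0.59201×-0.17537 + 0.80593×0.98450×0.99140 = -0.149460 + 0.786615 = 0.637155.
Q̄ = (S₀/π) × [bracket] = (1361/π) × 0.637155 = 276.0 W/m².

Q̄ ≈ 276 W/m²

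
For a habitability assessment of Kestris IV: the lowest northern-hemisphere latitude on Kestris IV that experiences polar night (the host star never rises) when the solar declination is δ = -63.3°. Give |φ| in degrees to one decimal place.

Polar night requires cos H₀ = −tan φ tan δ ≥ 1, i.e. tan φ tan δ ≤ −1.
The boundary is |tan φ| · |tan δ| = 1, so |φ| = 90° − |δ| = 90° − 63.3° = 26.7° in the northern hemisphere.

|φ| = 26.7°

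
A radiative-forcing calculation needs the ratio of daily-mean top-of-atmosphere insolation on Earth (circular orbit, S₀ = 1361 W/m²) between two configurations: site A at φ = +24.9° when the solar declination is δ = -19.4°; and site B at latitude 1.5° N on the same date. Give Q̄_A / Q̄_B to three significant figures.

Q̄_A / Q̄_B ≈ 0.697

— Configuration A (φ=+24.9°):
cos H₀ = −tan(+24.9°) tan(-19.400°) = 0.1635, H₀ = 1.4066 rad.
Bracket: H₀ sin φ sin δ + cos φ cos δ sin H₀ = 1.4066×0.42104×-0.33216 + 0.90704×0.94322×0.98655 = -0.196717 + 0.844031 = 0.647314.
Q̄ = (S₀/π) × [bracket] = (1361/π) × 0.647314 = 280.43 W/m².
— Configuration B (φ=+1.5°):
cos H₀ = −tan(+1.5°) tan(-19.400°) = 0.0092, H₀ = 1.5616 rad.
Bracket: H₀ sin φ sin δ + cos φ cos δ sin H₀ = 1.5616×0.02618×-0.33216 + 0.99966×0.94322×0.99996 = -0.013580 + 0.942862 = 0.929282.
Q̄ = (S₀/π) × [bracket] = (1361/π) × 0.929282 = 402.58 W/m².
Ratio Q̄_A / Q̄_B = 280.43 / 402.58 = 0.6966.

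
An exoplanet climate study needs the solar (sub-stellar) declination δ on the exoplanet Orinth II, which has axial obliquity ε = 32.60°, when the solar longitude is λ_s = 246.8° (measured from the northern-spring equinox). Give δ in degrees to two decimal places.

δ = -29.68°

sin δ = sin ε · sin λ_s = sin 32.60° × sin 246.8° = -0.495203.
δ = arcsin(-0.495203) = -29.68°.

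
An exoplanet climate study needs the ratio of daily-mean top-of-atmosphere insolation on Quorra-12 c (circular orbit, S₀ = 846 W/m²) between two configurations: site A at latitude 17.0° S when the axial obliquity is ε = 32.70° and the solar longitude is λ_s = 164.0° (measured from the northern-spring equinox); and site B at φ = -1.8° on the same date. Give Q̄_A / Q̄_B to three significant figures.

Q̄_A / Q̄_B ≈ 0.895

— Configuration A (φ=-17.0°):
Solar declination: sin δ = sin ε · sin λ_s = sin 32.70° × sin 164.0° = 0.14891, so δ = +8.564°.
cos H₀ = −tan(-17.0°) tan(+8.564°) = 0.0460, H₀ = 1.5247 rad.
Bracket: H₀ sin φ sin δ + cos φ cos δ sin H₀ = 1.5247×-0.29237×0.14891 + 0.95630×0.98885×0.99894 = -0.066381 + 0.944635 = 0.878254.
Q̄ = (S₀/π) × [bracket] = (846/π) × 0.878254 = 236.51 W/m².
— Configuration B (φ=-1.8°):
cos H₀ = −tan(-1.8°) tan(+8.564°) = 0.0047, H₀ = 1.5661 rad.
Bracket: H₀ sin φ sin δ + cos φ cos δ sin H₀ = 1.5661×-0.03141×0.14891 + 0.99951×0.98885×0.99999 = -0.007325 + 0.988356 = 0.981031.
Q̄ = (S₀/π) × [bracket] = (846/π) × 0.981031 = 264.18 W/m².
Ratio Q̄_A / Q̄_B = 236.51 / 264.18 = 0.8953.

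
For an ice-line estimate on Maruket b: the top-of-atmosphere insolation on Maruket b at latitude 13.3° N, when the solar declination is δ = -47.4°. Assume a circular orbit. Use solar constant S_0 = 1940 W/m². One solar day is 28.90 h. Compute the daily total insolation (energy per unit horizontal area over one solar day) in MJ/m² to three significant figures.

cos h₀ = −tan(+13.3°) tan(-47.400°) = 0.2571, h₀ = 1.3108 rad.
Bracket: h₀ sin ϕ sin δ + cos ϕ cos δ sin h₀ = 1.3108×0.23005×-0.73610 + 0.97318×0.67688×0.96639 = -0.221971 + 0.636586 = 0.414615.
Q̄ = (S_0/π) × [bracket] = (1940/π) × 0.414615 = 256.03 W/m².
Daily total = Q̄ × 28.90 h × 3600 s/h = 256.03 × 28.90 × 3600 / 10⁶ = 26.64 MJ/m².

26.6 MJ/m²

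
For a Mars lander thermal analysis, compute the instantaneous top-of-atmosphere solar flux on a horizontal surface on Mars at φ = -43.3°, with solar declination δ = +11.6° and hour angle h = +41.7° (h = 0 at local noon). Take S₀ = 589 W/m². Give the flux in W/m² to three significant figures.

cos θ_z = sin φ sin δ + cos φ cos δ cos h = -0.137903 + 0.532284 = 0.394381.
Flux = S₀ · cos θ_z = 589 × 0.394381 = 232.3 W/m².

232 W/m²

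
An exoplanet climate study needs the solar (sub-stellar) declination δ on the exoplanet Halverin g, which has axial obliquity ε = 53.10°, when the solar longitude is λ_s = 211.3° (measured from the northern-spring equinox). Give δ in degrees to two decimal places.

δ = -24.55°

sin δ = sin ε · sin λ_s = sin 53.10° × sin 211.3° = -0.415451.
δ = arcsin(-0.415451) = -24.55°.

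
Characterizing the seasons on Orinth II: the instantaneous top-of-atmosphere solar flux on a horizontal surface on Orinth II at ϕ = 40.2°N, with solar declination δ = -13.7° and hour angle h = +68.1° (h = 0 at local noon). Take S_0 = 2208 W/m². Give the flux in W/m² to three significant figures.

274 W/m²

cos θ_z = sin ϕ sin δ + cos ϕ cos δ cos h = -0.152869 + 0.276781 = 0.123912.
Flux = S_0 · cos θ_z = 2208 × 0.123912 = 273.6 W/m².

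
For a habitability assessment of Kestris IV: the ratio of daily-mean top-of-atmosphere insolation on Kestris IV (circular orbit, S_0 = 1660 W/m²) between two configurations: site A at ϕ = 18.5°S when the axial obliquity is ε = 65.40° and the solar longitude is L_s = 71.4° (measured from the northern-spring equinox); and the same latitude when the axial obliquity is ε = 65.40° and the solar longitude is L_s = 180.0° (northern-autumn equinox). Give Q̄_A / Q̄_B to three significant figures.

Q̄_A / Q̄_B ≈ 0.139

— Configuration A (ϕ=-18.5°):
Solar declination: sin δ = sin ε · sin L_s = sin 65.40° × sin 71.4° = 0.86175, so δ = +59.513°.
cos h₀ = −tan(-18.5°) tan(+59.513°) = 0.5683, h₀ = 0.9663 rad.
Bracket: h₀ sin ϕ sin δ + cos ϕ cos δ sin h₀ = 0.9663×-0.31730×0.86175 + 0.94832×0.50734×0.82280 = -0.264219 + 0.395866 = 0.131647.
Q̄ = (S_0/π) × [bracket] = (1660/π) × 0.131647 = 69.562 W/m².
— Configuration B (ϕ=-18.5°):
Solar declination: sin δ = sin ε · sin L_s = sin 65.40° × sin 180.0° = 0.00000, so δ = +0.000°.
cos h₀ = −tan(-18.5°) tan(+0.000°) = 0.0000, h₀ = 1.5708 rad.
Bracket: h₀ sin ϕ sin δ + cos ϕ cos δ sin h₀ = 1.5708×-0.31730×0.00000 + 0.94832×1.00000×1.00000 = -0.000000 + 0.948320 = 0.948320.
Q̄ = (S_0/π) × [bracket] = (1660/π) × 0.948320 = 501.09 W/m².
Ratio Q̄_A / Q̄_B = 69.562 / 501.09 = 0.1388.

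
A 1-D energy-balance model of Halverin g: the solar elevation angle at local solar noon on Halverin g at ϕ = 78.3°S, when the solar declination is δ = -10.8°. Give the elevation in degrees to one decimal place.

At local noon the hour angle is zero, so the zenith angle equals |ϕ − δ| = |-78.3° − (-10.800°)| = 67.500°.
Elevation = 90° − 67.500° = 22.5°.

22.5°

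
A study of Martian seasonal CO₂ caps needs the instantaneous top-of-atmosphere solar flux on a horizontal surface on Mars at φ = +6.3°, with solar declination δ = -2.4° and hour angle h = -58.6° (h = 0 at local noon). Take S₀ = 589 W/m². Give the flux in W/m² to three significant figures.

302 W/m²

cos θ_z = sin φ sin δ + cos φ cos δ cos h = -0.004595 + 0.517409 = 0.512814.
Flux = S₀ · cos θ_z = 589 × 0.512814 = 302.0 W/m².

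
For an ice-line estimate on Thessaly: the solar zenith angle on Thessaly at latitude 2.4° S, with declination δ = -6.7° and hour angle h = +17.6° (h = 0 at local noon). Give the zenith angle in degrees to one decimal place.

θ_z = 18.1°

cos θ_z = sin ϕ sin δ + cos ϕ cos δ cos h = 0.004886 + 0.945851 = 0.950737.
θ_z = arccos(0.950737) = 18.1°.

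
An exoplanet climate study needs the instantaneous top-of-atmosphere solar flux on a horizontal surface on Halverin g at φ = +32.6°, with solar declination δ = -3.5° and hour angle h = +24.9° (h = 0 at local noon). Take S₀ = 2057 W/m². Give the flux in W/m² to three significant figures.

1.50e+03 W/m²

cos θ_z = sin φ sin δ + cos φ cos δ cos h = -0.032891 + 0.762716 = 0.729825.
Flux = S₀ · cos θ_z = 2057 × 0.729825 = 1501 W/m².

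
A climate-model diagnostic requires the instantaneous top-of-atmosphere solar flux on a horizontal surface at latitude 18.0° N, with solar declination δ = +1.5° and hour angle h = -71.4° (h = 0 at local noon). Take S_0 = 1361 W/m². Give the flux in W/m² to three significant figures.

424 W/m²

cos θ_z = sin ϕ sin δ + cos ϕ cos δ cos h = 0.008089 + 0.303244 = 0.311333.
Flux = S_0 · cos θ_z = 1361 × 0.311333 = 423.7 W/m².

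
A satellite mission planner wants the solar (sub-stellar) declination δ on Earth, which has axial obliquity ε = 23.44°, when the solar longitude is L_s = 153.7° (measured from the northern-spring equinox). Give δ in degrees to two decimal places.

δ = +10.15°

sin δ = sin ε · sin L_s = sin 23.44° × sin 153.7° = 0.176249.
δ = arcsin(0.176249) = +10.15°.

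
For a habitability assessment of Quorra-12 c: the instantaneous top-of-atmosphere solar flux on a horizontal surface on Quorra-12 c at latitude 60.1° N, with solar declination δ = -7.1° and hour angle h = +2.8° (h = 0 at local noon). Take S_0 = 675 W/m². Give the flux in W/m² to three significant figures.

cos θ_z = sin ϕ sin δ + cos ϕ cos δ cos h = -0.107150 + 0.494075 = 0.386925.
Flux = S_0 · cos θ_z = 675 × 0.386925 = 261.2 W/m².

261 W/m²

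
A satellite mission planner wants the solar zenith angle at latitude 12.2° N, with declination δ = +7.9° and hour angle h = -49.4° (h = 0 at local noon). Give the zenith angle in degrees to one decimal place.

cos θ_z = sin φ sin δ + cos φ cos δ cos h = 0.029045 + 0.630040 = 0.659085.
θ_z = arccos(0.659085) = 48.8°.

θ_z = 48.8°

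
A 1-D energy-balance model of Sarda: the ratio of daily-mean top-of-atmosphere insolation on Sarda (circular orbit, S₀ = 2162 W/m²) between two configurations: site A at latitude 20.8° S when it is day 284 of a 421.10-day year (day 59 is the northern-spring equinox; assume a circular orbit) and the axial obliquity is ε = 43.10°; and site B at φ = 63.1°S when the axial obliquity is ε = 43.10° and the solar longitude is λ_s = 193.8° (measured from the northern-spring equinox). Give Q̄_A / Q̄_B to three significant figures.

— Configuration A (φ=-20.8°):
Solar longitude: λ_s = 360° × (284 − 59)/421.10 = 192.353°.
sin δ = sin 43.10° × sin 192.353° = -0.14618, so δ = -8.406°.
cos H₀ = −tan(-20.8°) tan(-8.406°) = -0.0561, H₀ = 1.6270 rad.
Bracket: H₀ sin φ sin δ + cos φ cos δ sin H₀ = 1.6270×-0.35511×-0.14618 + 0.93483×0.98926×0.99842 = 0.084458 + 0.923329 = 1.007787.
Q̄ = (S₀/π) × [bracket] = (2162/π) × 1.007787 = 693.54 W/m².
— Configuration B (φ=-63.1°):
Solar declination: sin δ = sin ε · sin λ_s = sin 43.10° × sin 193.8° = -0.16298, so δ = -9.380°.
cos H₀ = −tan(-63.1°) tan(-9.380°) = -0.3256, H₀ = 1.9025 rad.
Bracket: H₀ sin φ sin δ + cos φ cos δ sin H₀ = 1.9025×-0.89180×-0.16298 + 0.45243×0.98663×0.94550 = 0.276520 + 0.422053 = 0.698573.
Q̄ = (S₀/π) × [bracket] = (2162/π) × 0.698573 = 480.75 W/m².
Ratio Q̄_A / Q̄_B = 693.54 / 480.75 = 1.443.

Q̄_A / Q̄_B ≈ 1.44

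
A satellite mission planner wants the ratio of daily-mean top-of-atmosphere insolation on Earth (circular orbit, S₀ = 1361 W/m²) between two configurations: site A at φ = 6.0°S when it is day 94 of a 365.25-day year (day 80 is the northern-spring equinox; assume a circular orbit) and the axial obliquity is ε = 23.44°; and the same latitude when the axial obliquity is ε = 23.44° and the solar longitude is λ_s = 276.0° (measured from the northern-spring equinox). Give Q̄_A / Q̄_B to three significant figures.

Q̄_A / Q̄_B ≈ 0.995

— Configuration A (φ=-6.0°):
Solar longitude: λ_s = 360° × (94 − 80)/365.25 = 13.799°.
sin δ = sin 23.44° × sin 13.799° = 0.09488, so δ = +5.444°.
cos H₀ = −tan(-6.0°) tan(+5.444°) = 0.0100, H₀ = 1.5608 rad.
Bracket: H₀ sin φ sin δ + cos φ cos δ sin H₀ = 1.5608×-0.10453×0.09488 + 0.99452×0.99549×0.99995 = -0.015480 + 0.989985 = 0.974505.
Q̄ = (S₀/π) × [bracket] = (1361/π) × 0.974505 = 422.17 W/m².
— Configuration B (φ=-6.0°):
Solar declination: sin δ = sin ε · sin λ_s = sin 23.44° × sin 276.0° = -0.39561, so δ = -23.304°.
cos H₀ = −tan(-6.0°) tan(-23.304°) = -0.0453, H₀ = 1.6161 rad.
Bracket: H₀ sin φ sin δ + cos φ cos δ sin H₀ = 1.6161×-0.10453×-0.39561 + 0.99452×0.91842×0.99897 = 0.066831 + 0.912446 = 0.979277.
Q̄ = (S₀/π) × [bracket] = (1361/π) × 0.979277 = 424.24 W/m².
Ratio Q̄_A / Q̄_B = 422.17 / 424.24 = 0.9951.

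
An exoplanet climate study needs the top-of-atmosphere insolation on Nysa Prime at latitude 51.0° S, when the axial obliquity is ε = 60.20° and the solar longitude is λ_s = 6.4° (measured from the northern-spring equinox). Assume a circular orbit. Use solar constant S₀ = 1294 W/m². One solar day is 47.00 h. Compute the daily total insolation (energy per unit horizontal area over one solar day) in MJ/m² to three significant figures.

Solar declination: sin δ = sin ε · sin λ_s = sin 60.20° × sin 6.4° = 0.09673, so δ = +5.551°.
cos H₀ = −tan(-51.0°) tan(+5.551°) = 0.1200, H₀ = 1.4505 rad.
Bracket: H₀ sin φ sin δ + cos φ cos δ sin H₀ = 1.4505×-0.77715×0.09673 + 0.62932×0.99531×0.99277 = -0.109039 + 0.621840 = 0.512801.
Q̄ = (S₀/π) × [bracket] = (1294/π) × 0.512801 = 211.22 W/m².
Daily total = Q̄ × 47.00 h × 3600 s/h = 211.22 × 47.00 × 3600 / 10⁶ = 35.74 MJ/m².

35.7 MJ/m²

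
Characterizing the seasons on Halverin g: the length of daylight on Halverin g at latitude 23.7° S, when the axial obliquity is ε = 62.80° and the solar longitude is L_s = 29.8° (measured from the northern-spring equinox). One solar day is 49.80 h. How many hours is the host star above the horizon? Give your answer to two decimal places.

21.44 h

Solar declination: sin δ = sin ε · sin L_s = sin 62.80° × sin 29.8° = 0.44202, so δ = +26.233°.
cos h₀ = −tan ϕ · tan δ = −tan(-23.7°) × tan(+26.233°) = 0.2163, so h₀ = 1.3528 rad = 77.51°.
Daylight = 2h₀/(2π) × 49.80 h = (1.3528/π) × 49.80 = 21.44 h.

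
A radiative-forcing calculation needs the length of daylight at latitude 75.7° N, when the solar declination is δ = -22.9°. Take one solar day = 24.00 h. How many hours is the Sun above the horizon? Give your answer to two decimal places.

0.00 h

cos H₀ = −tan φ · tan δ = 1.6572 ≥ 1, so the Sun never rises (polar night) and H₀ = 0.
Daylight = 2H₀/(2π) × 24.00 h = (0.0000/π) × 24.00 = 0.00 h.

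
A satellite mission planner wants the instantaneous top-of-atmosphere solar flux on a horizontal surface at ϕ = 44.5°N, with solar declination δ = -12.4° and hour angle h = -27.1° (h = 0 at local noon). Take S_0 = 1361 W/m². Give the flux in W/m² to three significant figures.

cos θ_z = sin ϕ sin δ + cos ϕ cos δ cos h = -0.150510 + 0.620133 = 0.469623.
Flux = S_0 · cos θ_z = 1361 × 0.469623 = 639.2 W/m².

639 W/m²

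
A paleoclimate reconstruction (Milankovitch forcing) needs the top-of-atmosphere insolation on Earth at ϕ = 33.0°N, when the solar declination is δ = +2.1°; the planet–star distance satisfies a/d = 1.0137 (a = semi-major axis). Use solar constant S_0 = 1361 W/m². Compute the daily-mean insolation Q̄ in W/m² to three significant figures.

cos h₀ = −tan(+33.0°) tan(+2.100°) = -0.0238, h₀ = 1.5946 rad.
Bracket: h₀ sin ϕ sin δ + cos ϕ cos δ sin h₀ = 1.5946×0.54464×0.03664 + 0.83867×0.99933×0.99972 = 0.031821 + 0.837873 = 0.869694.
Inverse-square distance factor (a/d)² = 1.0137² = 1.027588.
Q̄ = (S_0/π) × 1.027588 × [bracket] = (1361/π) × 1.027588 × 0.869694 = 387.2 W/m².

Q̄ ≈ 387 W/m²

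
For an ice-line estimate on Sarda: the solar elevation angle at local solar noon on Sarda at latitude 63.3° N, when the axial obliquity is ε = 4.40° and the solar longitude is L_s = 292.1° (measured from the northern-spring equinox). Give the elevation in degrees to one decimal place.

Solar declination: sin δ = sin ε · sin L_s = sin 4.40° × sin 292.1° = -0.07108, so δ = -4.076°.
At local noon the hour angle is zero, so the zenith angle equals |ϕ − δ| = |+63.3° − (-4.076°)| = 67.376°.
Elevation = 90° − 67.376° = 22.6°.

22.6°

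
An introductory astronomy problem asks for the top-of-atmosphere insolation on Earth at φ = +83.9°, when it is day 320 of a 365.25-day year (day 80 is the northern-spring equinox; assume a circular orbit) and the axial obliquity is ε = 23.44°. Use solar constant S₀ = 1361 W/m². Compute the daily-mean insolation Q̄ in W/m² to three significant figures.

Q̄ ≈ 0.00 W/m²

Solar longitude: λ_s = 360° × (320 − 80)/365.25 = 236.550°.
sin δ = sin 23.44° × sin 236.550° = -0.33190, so δ = -19.384°.
cos H₀ = −tan(+83.9°) tan(-19.384°) = 3.2923 ≥ 1 ⇒ polar night, H₀ = 0 and Q̄ = 0.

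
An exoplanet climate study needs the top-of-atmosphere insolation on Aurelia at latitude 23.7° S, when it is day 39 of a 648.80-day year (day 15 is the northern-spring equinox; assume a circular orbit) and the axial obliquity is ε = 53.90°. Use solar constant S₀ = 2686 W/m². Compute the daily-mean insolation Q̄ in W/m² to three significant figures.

Q̄ ≈ 671 W/m²

Solar longitude: λ_s = 360° × (39 − 15)/648.80 = 13.317°.
sin δ = sin 53.90° × sin 13.317° = 0.18611, so δ = +10.726°.
cos H₀ = −tan(-23.7°) tan(+10.726°) = 0.0831, H₀ = 1.4876 rad.
Bracket: H₀ sin φ sin δ + cos φ cos δ sin H₀ = 1.4876×-0.40195×0.18611 + 0.91566×0.98253×0.99654 = -0.111283 + 0.896551 = 0.785268.
Q̄ = (S₀/π) × [bracket] = (2686/π) × 0.785268 = 671.4 W/m².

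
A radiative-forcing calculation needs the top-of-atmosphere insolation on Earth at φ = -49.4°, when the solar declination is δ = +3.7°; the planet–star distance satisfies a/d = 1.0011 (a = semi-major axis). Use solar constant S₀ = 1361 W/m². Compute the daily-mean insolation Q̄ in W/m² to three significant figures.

cos H₀ = −tan(-49.4°) tan(+3.700°) = 0.0754, H₀ = 1.4953 rad.
Bracket: H₀ sin φ sin δ + cos φ cos δ sin H₀ = 1.4953×-0.75927×0.06453 + 0.65077×0.99792×0.99715 = -0.073263 + 0.647566 = 0.574303.
Inverse-square distance factor (a/d)² = 1.0011² = 1.002201.
Q̄ = (S₀/π) × 1.002201 × [bracket] = (1361/π) × 1.002201 × 0.574303 = 249.3 W/m².

Q̄ ≈ 249 W/m²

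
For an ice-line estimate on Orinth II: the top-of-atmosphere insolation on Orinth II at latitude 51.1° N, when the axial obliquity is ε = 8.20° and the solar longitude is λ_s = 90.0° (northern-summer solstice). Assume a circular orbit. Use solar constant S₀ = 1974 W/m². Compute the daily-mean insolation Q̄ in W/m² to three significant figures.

Solar declination: sin δ = sin ε · sin λ_s = sin 8.20° × sin 90.0° = 0.14263, so δ = +8.200°.
cos H₀ = −tan(+51.1°) tan(+8.200°) = -0.1786, H₀ = 1.7503 rad.
Bracket: H₀ sin φ sin δ + cos φ cos δ sin H₀ = 1.7503×0.77824×0.14263 + 0.62796×0.98978×0.98392 = 0.194284 + 0.611548 = 0.805832.
Q̄ = (S₀/π) × [bracket] = (1974/π) × 0.805832 = 506.3 W/m².

Q̄ ≈ 506 W/m²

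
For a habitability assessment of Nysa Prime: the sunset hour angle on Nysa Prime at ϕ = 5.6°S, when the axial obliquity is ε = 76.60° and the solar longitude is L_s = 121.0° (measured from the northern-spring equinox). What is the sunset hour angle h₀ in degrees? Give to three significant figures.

h₀ = 81.5°

Solar declination: sin δ = sin ε · sin L_s = sin 76.60° × sin 121.0° = 0.83383, so δ = +56.494°.
cos h₀ = −tan ϕ · tan δ = −tan(-5.6°) × tan(+56.494°) = 0.1481, so h₀ = 1.4221 rad = 81.48°.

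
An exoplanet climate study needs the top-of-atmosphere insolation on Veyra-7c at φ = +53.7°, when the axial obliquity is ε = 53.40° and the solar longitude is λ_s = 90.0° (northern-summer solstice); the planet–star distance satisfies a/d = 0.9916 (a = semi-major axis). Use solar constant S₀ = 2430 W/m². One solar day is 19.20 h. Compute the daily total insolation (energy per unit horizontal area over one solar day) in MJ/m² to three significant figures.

107 MJ/m²

Solar declination: sin δ = sin ε · sin λ_s = sin 53.40° × sin 90.0° = 0.80282, so δ = +53.400°.
cos H₀ = −tan(+53.7°) tan(+53.400°) = -1.8330 ≤ −1 ⇒ polar day, H₀ = π.
Bracket: H₀ sin φ sin δ + cos φ cos δ sin H₀ = 3.1416×0.80593×0.80282 + 0.59201×0.59622×0.00000 = 2.032668 + 0.000000 = 2.032668.
Inverse-square distance factor (a/d)² = 0.9916² = 0.983271.
Q̄ = (S₀/π) × 0.983271 × [bracket] = (2430/π) × 0.983271 × 2.032668 = 1546.0 W/m².
Daily total = Q̄ × 19.20 h × 3600 s/h = 1546.0 × 19.20 × 3600 / 10⁶ = 106.9 MJ/m².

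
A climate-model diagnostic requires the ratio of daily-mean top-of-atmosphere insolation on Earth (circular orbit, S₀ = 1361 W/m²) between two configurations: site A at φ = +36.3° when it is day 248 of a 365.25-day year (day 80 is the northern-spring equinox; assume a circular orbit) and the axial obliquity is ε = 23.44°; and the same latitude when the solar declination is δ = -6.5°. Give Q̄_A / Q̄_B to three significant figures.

— Configuration A (φ=+36.3°):
Solar longitude: λ_s = 360° × (248 − 80)/365.25 = 165.585°.
sin δ = sin 23.44° × sin 165.585° = 0.09903, so δ = +5.683°.
cos H₀ = −tan(+36.3°) tan(+5.683°) = -0.0731, H₀ = 1.6440 rad.
Bracket: H₀ sin φ sin δ + cos φ cos δ sin H₀ = 1.6440×0.59201×0.09903 + 0.80593×0.99508×0.99732 = 0.096382 + 0.799816 = 0.896198.
Q̄ = (S₀/π) × [bracket] = (1361/π) × 0.896198 = 388.25 W/m².
— Configuration B (φ=+36.3°):
cos H₀ = −tan(+36.3°) tan(-6.500°) = 0.0837, H₀ = 1.4870 rad.
Bracket: H₀ sin φ sin δ + cos φ cos δ sin H₀ = 1.4870×0.59201×-0.11320 + 0.80593×0.99357×0.99649 = -0.099652 + 0.797937 = 0.698285.
Q̄ = (S₀/π) × [bracket] = (1361/π) × 0.698285 = 302.51 W/m².
Ratio Q̄_A / Q̄_B = 388.25 / 302.51 = 1.283.

Q̄_A / Q̄_B ≈ 1.28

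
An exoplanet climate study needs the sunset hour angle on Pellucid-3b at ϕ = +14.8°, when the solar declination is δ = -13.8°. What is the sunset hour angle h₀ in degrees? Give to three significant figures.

h₀ = 86.3°

cos h₀ = −tan ϕ · tan δ = −tan(+14.8°) × tan(-13.800°) = 0.0649, so h₀ = 1.5059 rad = 86.28°.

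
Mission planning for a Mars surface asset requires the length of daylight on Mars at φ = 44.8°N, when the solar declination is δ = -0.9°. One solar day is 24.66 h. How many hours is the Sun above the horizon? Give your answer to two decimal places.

cos H₀ = −tan φ · tan δ = −tan(+44.8°) × tan(-0.900°) = 0.0156, so H₀ = 1.5552 rad = 89.11°.
Daylight = 2H₀/(2π) × 24.66 h = (1.5552/π) × 24.66 = 12.21 h.

12.21 h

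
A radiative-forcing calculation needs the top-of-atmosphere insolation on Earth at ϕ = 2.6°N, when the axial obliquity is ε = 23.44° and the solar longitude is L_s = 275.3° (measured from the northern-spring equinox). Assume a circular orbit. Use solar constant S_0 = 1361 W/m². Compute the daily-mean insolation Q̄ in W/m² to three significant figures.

Solar declination: sin δ = sin ε · sin L_s = sin 23.44° × sin 275.3° = -0.39609, so δ = -23.334°.
cos h₀ = −tan(+2.6°) tan(-23.334°) = 0.0196, h₀ = 1.5512 rad.
Bracket: h₀ sin ϕ sin δ + cos ϕ cos δ sin h₀ = 1.5512×0.04536×-0.39609 + 0.99897×0.91821×0.99981 = -0.027870 + 0.917090 = 0.889220.
Q̄ = (S_0/π) × [bracket] = (1361/π) × 0.889220 = 385.2 W/m².

Q̄ ≈ 385 W/m²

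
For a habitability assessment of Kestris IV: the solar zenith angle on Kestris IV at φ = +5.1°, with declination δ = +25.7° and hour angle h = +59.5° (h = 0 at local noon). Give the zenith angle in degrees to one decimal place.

θ_z = 60.4°

cos θ_z = sin φ sin δ + cos φ cos δ cos h = 0.038550 + 0.455521 = 0.494071.
θ_z = arccos(0.494071) = 60.4°.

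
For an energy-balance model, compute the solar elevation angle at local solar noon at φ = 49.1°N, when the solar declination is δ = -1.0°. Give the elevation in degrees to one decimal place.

39.9°

At local noon the hour angle is zero, so the zenith angle equals |φ − δ| = |+49.1° − (-1.000°)| = 50.100°.
Elevation = 90° − 50.100° = 39.9°.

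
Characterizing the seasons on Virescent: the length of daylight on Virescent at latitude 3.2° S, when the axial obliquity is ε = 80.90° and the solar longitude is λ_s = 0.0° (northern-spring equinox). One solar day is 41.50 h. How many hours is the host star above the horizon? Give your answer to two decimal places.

Solar declination: sin δ = sin ε · sin λ_s = sin 80.90° × sin 0.0° = 0.00000, so δ = +0.000°.
cos H₀ = −tan φ · tan δ = −tan(-3.2°) × tan(+0.000°) = 0.0000, so H₀ = 1.5708 rad = 90.00°.
Daylight = 2H₀/(2π) × 41.50 h = (1.5708/π) × 41.50 = 20.75 h.

20.75 h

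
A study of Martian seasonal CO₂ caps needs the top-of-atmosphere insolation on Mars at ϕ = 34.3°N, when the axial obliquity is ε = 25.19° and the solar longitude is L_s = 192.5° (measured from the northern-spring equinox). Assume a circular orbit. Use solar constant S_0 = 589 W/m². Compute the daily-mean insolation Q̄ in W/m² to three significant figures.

Solar declination: sin δ = sin ε · sin L_s = sin 25.19° × sin 192.5° = -0.09212, so δ = -5.286°.
cos h₀ = −tan(+34.3°) tan(-5.286°) = 0.0631, h₀ = 1.5076 rad.
Bracket: h₀ sin ϕ sin δ + cos ϕ cos δ sin h₀ = 1.5076×0.56353×-0.09212 + 0.82610×0.99575×0.99801 = -0.078263 + 0.820952 = 0.742689.
Q̄ = (S_0/π) × [bracket] = (589/π) × 0.742689 = 139.2 W/m².

Q̄ ≈ 139 W/m²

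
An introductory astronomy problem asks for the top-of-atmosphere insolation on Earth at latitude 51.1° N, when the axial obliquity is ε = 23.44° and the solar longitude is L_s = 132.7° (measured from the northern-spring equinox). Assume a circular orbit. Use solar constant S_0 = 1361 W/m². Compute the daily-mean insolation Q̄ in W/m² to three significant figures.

Solar declination: sin δ = sin ε · sin L_s = sin 23.44° × sin 132.7° = 0.29234, so δ = +16.998°.
cos h₀ = −tan(+51.1°) tan(+16.998°) = -0.3789, h₀ = 1.9594 rad.
Bracket: h₀ sin ϕ sin δ + cos ϕ cos δ sin h₀ = 1.9594×0.77824×0.29234 + 0.62796×0.95631×0.92546 = 0.445784 + 0.555761 = 1.001545.
Q̄ = (S_0/π) × [bracket] = (1361/π) × 1.001545 = 433.9 W/m².

Q̄ ≈ 434 W/m²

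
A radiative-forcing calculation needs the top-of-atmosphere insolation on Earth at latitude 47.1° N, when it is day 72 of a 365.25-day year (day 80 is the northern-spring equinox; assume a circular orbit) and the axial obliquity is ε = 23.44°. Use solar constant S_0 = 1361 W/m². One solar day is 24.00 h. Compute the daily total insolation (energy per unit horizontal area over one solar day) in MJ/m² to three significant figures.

Solar longitude: L_s = 360° × (72 − 80)/365.25 = -7.885°, i.e. -7.885° + 360° = 352.115°.
sin δ = sin 23.44° × sin 352.115° = -0.05457, so δ = -3.128°.
cos h₀ = −tan(+47.1°) tan(-3.128°) = 0.0588, h₀ = 1.5119 rad.
Bracket: h₀ sin ϕ sin δ + cos ϕ cos δ sin h₀ = 1.5119×0.73254×-0.05457 + 0.68072×0.99851×0.99827 = -0.060438 + 0.678530 = 0.618092.
Q̄ = (S_0/π) × [bracket] = (1361/π) × 0.618092 = 267.77 W/m².
Daily total = Q̄ × 24.00 h × 3600 s/h = 267.77 × 24.00 × 3600 / 10⁶ = 23.14 MJ/m².

23.1 MJ/m²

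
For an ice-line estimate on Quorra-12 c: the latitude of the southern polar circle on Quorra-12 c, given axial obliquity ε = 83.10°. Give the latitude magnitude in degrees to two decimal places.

6.90°

The polar circle is the lowest latitude that experiences at least one full rotation of continuous darkness at the northern-summer solstice; it lies at |φ| = 90° − ε = 90° − 83.10° = 6.90°.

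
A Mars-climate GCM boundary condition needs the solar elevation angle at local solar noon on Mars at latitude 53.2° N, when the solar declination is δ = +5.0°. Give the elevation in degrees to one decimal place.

At local noon the hour angle is zero, so the zenith angle equals |ϕ − δ| = |+53.2° − (+5.000°)| = 48.200°.
Elevation = 90° − 48.200° = 41.8°.

41.8°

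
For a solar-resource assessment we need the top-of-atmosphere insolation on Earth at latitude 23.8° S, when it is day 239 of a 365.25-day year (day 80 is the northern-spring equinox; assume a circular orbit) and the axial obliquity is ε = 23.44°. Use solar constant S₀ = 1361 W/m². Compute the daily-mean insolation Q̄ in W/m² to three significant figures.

Q̄ ≈ 349 W/m²

Solar longitude: λ_s = 360° × (239 − 80)/365.25 = 156.715°.
sin δ = sin 23.44° × sin 156.715° = 0.15725, so δ = +9.047°.
cos H₀ = −tan(-23.8°) tan(+9.047°) = 0.0702, H₀ = 1.5005 rad.
Bracket: H₀ sin φ sin δ + cos φ cos δ sin H₀ = 1.5005×-0.40355×0.15725 + 0.91496×0.98756×0.99753 = -0.095219 + 0.901346 = 0.806127.
Q̄ = (S₀/π) × [bracket] = (1361/π) × 0.806127 = 349.2 W/m².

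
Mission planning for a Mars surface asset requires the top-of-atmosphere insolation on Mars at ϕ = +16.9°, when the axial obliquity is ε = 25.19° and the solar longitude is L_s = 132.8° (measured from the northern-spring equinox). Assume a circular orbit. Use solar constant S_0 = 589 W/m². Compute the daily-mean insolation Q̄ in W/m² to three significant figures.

Q̄ ≈ 198 W/m²

Solar declination: sin δ = sin ε · sin L_s = sin 25.19° × sin 132.8° = 0.31229, so δ = +18.197°.
cos h₀ = −tan(+16.9°) tan(+18.197°) = -0.0999, h₀ = 1.6708 rad.
Bracket: h₀ sin ϕ sin δ + cos ϕ cos δ sin h₀ = 1.6708×0.29070×0.31229 + 0.95681×0.94999×0.99500 = 0.151680 + 0.904415 = 1.056095.
Q̄ = (S_0/π) × [bracket] = (589/π) × 1.056095 = 198.0 W/m².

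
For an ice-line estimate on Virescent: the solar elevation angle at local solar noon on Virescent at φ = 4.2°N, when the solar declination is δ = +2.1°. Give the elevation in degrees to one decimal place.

87.9°

At local noon the hour angle is zero, so the zenith angle equals |φ − δ| = |+4.2° − (+2.100°)| = 2.100°.
Elevation = 90° − 2.100° = 87.9°.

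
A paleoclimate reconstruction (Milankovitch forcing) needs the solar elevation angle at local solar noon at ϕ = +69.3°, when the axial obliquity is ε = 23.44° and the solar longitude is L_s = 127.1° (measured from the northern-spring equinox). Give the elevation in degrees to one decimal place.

39.2°

Solar declination: sin δ = sin ε · sin L_s = sin 23.44° × sin 127.1° = 0.31727, so δ = +18.498°.
At local noon the hour angle is zero, so the zenith angle equals |ϕ − δ| = |+69.3° − (+18.498°)| = 50.802°.
Elevation = 90° − 50.802° = 39.2°.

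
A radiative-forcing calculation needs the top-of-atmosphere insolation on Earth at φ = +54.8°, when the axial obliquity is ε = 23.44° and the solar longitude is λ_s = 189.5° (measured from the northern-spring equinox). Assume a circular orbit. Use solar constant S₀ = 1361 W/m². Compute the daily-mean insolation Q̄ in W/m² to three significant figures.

Q̄ ≈ 214 W/m²

Solar declination: sin δ = sin ε · sin λ_s = sin 23.44° × sin 189.5° = -0.06565, so δ = -3.764°.
cos H₀ = −tan(+54.8°) tan(-3.764°) = 0.0933, H₀ = 1.4774 rad.
Bracket: H₀ sin φ sin δ + cos φ cos δ sin H₀ = 1.4774×0.81714×-0.06565 + 0.57643×0.99784×0.99564 = -0.079255 + 0.572677 = 0.493422.
Q̄ = (S₀/π) × [bracket] = (1361/π) × 0.493422 = 213.8 W/m².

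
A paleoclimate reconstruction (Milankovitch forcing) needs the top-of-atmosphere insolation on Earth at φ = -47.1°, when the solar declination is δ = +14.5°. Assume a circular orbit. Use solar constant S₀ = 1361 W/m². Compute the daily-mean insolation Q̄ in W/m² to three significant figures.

Q̄ ≈ 172 W/m²

cos H₀ = −tan(-47.1°) tan(+14.500°) = 0.2783, H₀ = 1.2888 rad.
Bracket: H₀ sin φ sin δ + cos φ cos δ sin H₀ = 1.2888×-0.73254×0.25038 + 0.68072×0.96815×0.96049 = -0.236383 + 0.633000 = 0.396617.
Q̄ = (S₀/π) × [bracket] = (1361/π) × 0.396617 = 171.8 W/m².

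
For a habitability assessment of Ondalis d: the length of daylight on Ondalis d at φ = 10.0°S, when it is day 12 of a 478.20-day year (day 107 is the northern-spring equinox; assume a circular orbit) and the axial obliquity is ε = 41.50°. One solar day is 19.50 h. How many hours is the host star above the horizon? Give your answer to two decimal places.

10.64 h

Solar longitude: λ_s = 360° × (12 − 107)/478.20 = -71.518°, i.e. -71.518° + 360° = 288.482°.
sin δ = sin 41.50° × sin 288.482° = -0.62844, so δ = -38.935°.
cos H₀ = −tan φ · tan δ = −tan(-10.0°) × tan(-38.935°) = -0.1425, so H₀ = 1.7137 rad = 98.19°.
Daylight = 2H₀/(2π) × 19.50 h = (1.7137/π) × 19.50 = 10.64 h.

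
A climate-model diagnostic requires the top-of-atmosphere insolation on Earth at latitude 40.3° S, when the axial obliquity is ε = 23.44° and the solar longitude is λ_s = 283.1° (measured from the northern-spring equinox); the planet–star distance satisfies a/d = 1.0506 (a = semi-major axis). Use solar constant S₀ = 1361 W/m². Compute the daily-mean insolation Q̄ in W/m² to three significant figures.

Q̄ ≈ 546 W/m²

Solar declination: sin δ = sin ε · sin λ_s = sin 23.44° × sin 283.1° = -0.38744, so δ = -22.795°.
cos H₀ = −tan(-40.3°) tan(-22.795°) = -0.3564, H₀ = 1.9352 rad.
Bracket: H₀ sin φ sin δ + cos φ cos δ sin H₀ = 1.9352×-0.64679×-0.38744 + 0.76267×0.92190×0.93433 = 0.484946 + 0.656933 = 1.141879.
Inverse-square distance factor (a/d)² = 1.0506² = 1.103760.
Q̄ = (S₀/π) × 1.103760 × [bracket] = (1361/π) × 1.103760 × 1.141879 = 546.0 W/m².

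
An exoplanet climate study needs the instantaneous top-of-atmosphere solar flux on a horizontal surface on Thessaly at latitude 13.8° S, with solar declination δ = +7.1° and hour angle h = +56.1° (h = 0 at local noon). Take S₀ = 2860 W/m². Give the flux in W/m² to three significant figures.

1.45e+03 W/m²

cos θ_z = sin φ sin δ + cos φ cos δ cos h = -0.029483 + 0.537492 = 0.508009.
Flux = S₀ · cos θ_z = 2860 × 0.508009 = 1453 W/m².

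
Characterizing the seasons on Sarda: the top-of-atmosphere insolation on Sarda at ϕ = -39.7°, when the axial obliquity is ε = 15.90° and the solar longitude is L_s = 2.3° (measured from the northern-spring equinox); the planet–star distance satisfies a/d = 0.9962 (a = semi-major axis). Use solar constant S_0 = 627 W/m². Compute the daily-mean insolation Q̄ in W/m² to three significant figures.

Solar declination: sin δ = sin ε · sin L_s = sin 15.90° × sin 2.3° = 0.01099, so δ = +0.630°.
cos h₀ = −tan(-39.7°) tan(+0.630°) = 0.0091, h₀ = 1.5617 rad.
Bracket: h₀ sin ϕ sin δ + cos ϕ cos δ sin h₀ = 1.5617×-0.63877×0.01099 + 0.76940×0.99994×0.99996 = -0.010963 + 0.769323 = 0.758360.
Inverse-square distance factor (a/d)² = 0.9962² = 0.992414.
Q̄ = (S_0/π) × 0.992414 × [bracket] = (627/π) × 0.992414 × 0.758360 = 150.2 W/m².

Q̄ ≈ 150 W/m²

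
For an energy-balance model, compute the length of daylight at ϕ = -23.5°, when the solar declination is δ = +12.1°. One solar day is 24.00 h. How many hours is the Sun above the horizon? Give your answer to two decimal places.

11.29 h

cos h₀ = −tan ϕ · tan δ = −tan(-23.5°) × tan(+12.100°) = 0.0932, so h₀ = 1.4774 rad = 84.65°.
Daylight = 2h₀/(2π) × 24.00 h = (1.4774/π) × 24.00 = 11.29 h.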